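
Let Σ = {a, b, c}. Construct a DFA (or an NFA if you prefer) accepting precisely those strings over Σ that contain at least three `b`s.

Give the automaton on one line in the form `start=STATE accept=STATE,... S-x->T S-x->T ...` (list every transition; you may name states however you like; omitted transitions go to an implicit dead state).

start=q0 accept=q3,q4 q0-a->q0 q0-b->q1 q0-c->q0 q1-a->q1 q1-b->q2 q1-c->q1 q2-a->q2 q2-b->q3 q2-c->q2 q3-a->q3 q3-b->q4 q3-c->q3 q4-a->q4 q4-b->q4 q4-c->q4

Only the number of `b`s matters, and only up to 4. Make a chain q0 → q1 → q2 → q3 → q4 advanced by each `b` (with q4 absorbing); every other symbol self-loops. The accepting set is {q3, q4}.
A 5-state machine:
        a   b   c  
>  q0   q0  q1  q0 
   q1   q1  q2  q1 
   q2   q2  q3  q2 
 * q3   q3  q4  q3 
 * q4   q4  q4  q4 
(> = start, * = accepting)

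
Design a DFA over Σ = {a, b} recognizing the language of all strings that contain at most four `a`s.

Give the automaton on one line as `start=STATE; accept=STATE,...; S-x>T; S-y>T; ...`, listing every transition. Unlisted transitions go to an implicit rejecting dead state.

start=S0; accept=S0,S1,S2,S3,S4; S0-a>S1; S0-b>S0; S1-a>S2; S1-b>S1; S2-a>S3; S2-b>S2; S3-a>S4; S3-b>S3; S4-a>S5; S4-b>S4; S5-a>S5; S5-b>S5

Only the number of `a`s matters, and only up to 5. Make a chain S0 → S1 → S2 → S3 → S4 → S5 advanced by each `a` (with S5 absorbing); every other symbol self-loops. The accepting set is {S0, S1, S2, S3, S4}.
A 6-state machine:
        a   b  
>* S0   S1  S0 
 * S1   S2  S1 
 * S2   S3  S2 
 * S3   S4  S3 
 * S4   S5  S4 
   S5   S5  S5 
(> = start, * = accepting)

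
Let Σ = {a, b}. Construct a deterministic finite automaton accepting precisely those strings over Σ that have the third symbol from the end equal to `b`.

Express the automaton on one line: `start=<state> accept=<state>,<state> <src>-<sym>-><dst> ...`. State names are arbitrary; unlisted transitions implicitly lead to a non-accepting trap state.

start=q0 accept=q11,q12,q13,q14 q0-a->q1 q0-b->q2 q1-a->q3 q1-b->q4 q2-a->q5 q2-b->q6 q3-a->q7 q3-b->q8 q4-a->q9 q4-b->q10 q5-a->q11 q5-b->q12 q6-a->q13 q6-b->q14 q7-a->q7 q7-b->q8 q8-a->q9 q8-b->q10 q9-a->q11 q9-b->q12 q10-a->q13 q10-b->q14 q11-a->q7 q11-b->q8 q12-a->q9 q12-b->q10 q13-a->q11 q13-b->q12 q14-a->q13 q14-b->q14

A DFA must remember the last 3 symbols (since which symbol is third-to-last isn't known until the input ends). Use one state per possible window of the last ≤3 symbols; accept from those whose window starts with `b`.
          a    b  
>  q0     q1   q2 
   q1     q3   q4 
   q2     q5   q6 
   q3     q7   q8 
   q4     q9  q10 
   q5    q11  q12 
   q6    q13  q14 
   q7     q7   q8 
   q8     q9  q10 
   q9    q11  q12 
   q10   q13  q14 
 * q11    q7   q8 
 * q12    q9  q10 
 * q13   q11  q12 
 * q14   q13  q14 
(> = start, * = accepting)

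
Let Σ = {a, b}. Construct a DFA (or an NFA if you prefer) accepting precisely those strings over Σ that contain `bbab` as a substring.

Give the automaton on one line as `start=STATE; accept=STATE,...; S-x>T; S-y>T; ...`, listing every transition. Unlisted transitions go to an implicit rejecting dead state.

Track how much of `bbab` has been matched so far: state q0 is no progress, q4 is the absorbing accept state reached once `bbab` has occurred. Intermediate states record partial matches; on a mismatch, fall back to the longest reusable overlap.
With 5 states:
        a   b  
>  q0   q0  q1 
   q1   q0  q2 
   q2   q3  q2 
   q3   q0  q4 
 * q4   q4  q4 
(> = start, * = accepting)

start=q0; accept=q4; q0-a>q0; q0-b>q1; q1-a>q0; q1-b>q2; q2-a>q3; q2-b>q2; q3-a>q0; q3-b>q4; q4-a>q4; q4-b>q4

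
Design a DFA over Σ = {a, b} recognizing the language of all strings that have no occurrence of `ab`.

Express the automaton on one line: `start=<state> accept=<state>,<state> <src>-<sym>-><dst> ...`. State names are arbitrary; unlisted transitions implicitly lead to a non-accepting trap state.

start=q0 accept=q0,q1 q0-a->q1 q0-b->q0 q1-a->q1 q1-b->q2 q2-a->q2 q2-b->q2

Track partial matches of the forbidden pattern `ab`. State q2 is a dead state reached once `ab` has occurred; every other state accepts. q0 means no part of `ab` is currently matched.
With 3 states:
        a   b  
>* q0   q1  q0 
 * q1   q1  q2 
   q2   q2  q2 
(> = start, * = accepting)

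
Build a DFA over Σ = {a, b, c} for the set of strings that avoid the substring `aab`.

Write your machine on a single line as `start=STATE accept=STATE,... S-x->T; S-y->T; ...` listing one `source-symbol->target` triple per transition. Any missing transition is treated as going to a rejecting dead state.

start=s0; accept=s0,s1,s2; s0-a->s1; s0-b->s0; s0-c->s0; s1-a->s2; s1-b->s0; s1-c->s0; s2-a->s2; s2-b->s3; s2-c->s0; s3-a->s3; s3-b->s3; s3-c->s3

This is the complement of 'contains `aab`'. Use the same substring-matching states — s0 through s3 holding how much of `aab` has just been matched — but flip the accepting set: everything except the trap s3 accepts.
A 4-state machine:
        a   b   c  
>* s0   s1  s0  s0 
 * s1   s2  s0  s0 
 * s2   s2  s3  s0 
   s3   s3  s3  s3 
(> = start, * = accepting)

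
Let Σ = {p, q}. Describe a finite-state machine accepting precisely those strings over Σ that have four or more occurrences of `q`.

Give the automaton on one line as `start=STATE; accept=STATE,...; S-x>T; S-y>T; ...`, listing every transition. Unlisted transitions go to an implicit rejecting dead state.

Only the number of `q`s matters, and only up to 5. Make a chain s0 → s1 → s2 → s3 → s4 → s5 advanced by each `q` (with s5 absorbing); every other symbol self-loops. The accepting set is {s4, s5}.
With 6 states:
        p   q  
>  s0   s0  s1 
   s1   s1  s2 
   s2   s2  s3 
   s3   s3  s4 
 * s4   s4  s5 
 * s5   s5  s5 
(> = start, * = accepting)

start=s0; accept=s4,s5; s0-p>s0; s0-q>s1; s1-p>s1; s1-q>s2; s2-p>s2; s2-q>s3; s3-p>s3; s3-q>s4; s4-p>s4; s4-q>s5; s5-p>s5; s5-q>s5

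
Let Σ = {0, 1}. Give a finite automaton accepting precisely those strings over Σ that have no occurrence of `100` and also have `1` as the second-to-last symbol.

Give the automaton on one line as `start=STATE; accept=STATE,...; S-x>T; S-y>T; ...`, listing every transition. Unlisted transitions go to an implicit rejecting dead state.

start=S0; accept=S2,S3; S0-0>S0; S0-1>S1; S1-0>S2; S1-1>S3; S2-0>S4; S2-1>S1; S3-0>S2; S3-1>S3; S4-0>S4; S4-1>S4

Handle the two conditions separately and then intersect. One (4 states) tracks partial matches of the forbidden pattern `100`; the other (7 states) tracks the last 2 symbols read. Each combined state is a pair, one component from each; accept when both components accept. Equivalent product states are then merged.
5 states suffice.
        0   1  
>  S0   S0  S1 
   S1   S2  S3 
 * S2   S4  S1 
 * S3   S2  S3 
   S4   S4  S4 
(> = start, * = accepting)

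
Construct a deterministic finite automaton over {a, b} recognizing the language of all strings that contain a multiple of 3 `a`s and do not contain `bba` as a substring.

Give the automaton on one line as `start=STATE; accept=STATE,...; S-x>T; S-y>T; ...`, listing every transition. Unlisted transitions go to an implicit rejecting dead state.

start=q0; accept=q0,q2,q5; q0-a>q1; q0-b>q2; q1-a>q3; q1-b>q4; q2-a>q1; q2-b>q5; q3-a>q0; q3-b>q6; q4-a>q3; q4-b>q7; q5-a>q7; q5-b>q5; q6-a>q0; q6-b>q7; q7-a>q7; q7-b>q7

Build one automaton per condition and run them in lockstep. One (3 states) tracks the count of `a`s modulo 3; the other (4 states) tracks partial matches of the forbidden pattern `bba`. Each combined state is a pair, one component from each; accept when both components accept. Equivalent product states are then merged.
An 8-state machine:
        a   b  
>* q0   q1  q2 
   q1   q3  q4 
 * q2   q1  q5 
   q3   q0  q6 
   q4   q3  q7 
 * q5   q7  q5 
   q6   q0  q7 
   q7   q7  q7 
(> = start, * = accepting)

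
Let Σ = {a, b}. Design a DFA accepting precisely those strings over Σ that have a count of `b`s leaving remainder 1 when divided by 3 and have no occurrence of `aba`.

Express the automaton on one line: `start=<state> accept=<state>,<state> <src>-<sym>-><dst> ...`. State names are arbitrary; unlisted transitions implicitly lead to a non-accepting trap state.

start=s0 accept=s2,s3,s4 s0-a->s1 s0-b->s2 s1-a->s1 s1-b->s3 s2-a->s4 s2-b->s5 s3-a->s6 s3-b->s5 s4-a->s4 s4-b->s7 s5-a->s8 s5-b->s0 s6-a->s6 s6-b->s6 s7-a->s6 s7-b->s0 s8-a->s8 s8-b->s9 s9-a->s6 s9-b->s2

Handle the two conditions separately and then intersect. One (3 states) tracks the count of `b`s modulo 3; the other (4 states) tracks partial matches of the forbidden pattern `aba`. Each combined state is a pair, one component from each; accept when both components accept. Minimizing collapses redundant product states.
With 10 states:
        a   b  
>  s0   s1  s2 
   s1   s1  s3 
 * s2   s4  s5 
 * s3   s6  s5 
 * s4   s4  s7 
   s5   s8  s0 
   s6   s6  s6 
   s7   s6  s0 
   s8   s8  s9 
   s9   s6  s2 
(> = start, * = accepting)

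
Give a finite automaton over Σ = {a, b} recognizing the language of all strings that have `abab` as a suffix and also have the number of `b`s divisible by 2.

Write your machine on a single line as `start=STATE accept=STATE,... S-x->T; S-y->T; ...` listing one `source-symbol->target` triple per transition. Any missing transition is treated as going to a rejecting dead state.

Build one automaton per condition and run them in lockstep. One (5 states) tracks how much of the suffix `abab` has currently been matched; the other (2 states) tracks the count of `b`s modulo 2. Each combined state is a pair, one component from each; accept when both components accept.
        a   b  
>  q0   q1  q2 
   q1   q1  q3 
   q2   q4  q0 
   q3   q5  q0 
   q4   q4  q6 
   q5   q4  q7 
   q6   q8  q2 
 * q7   q8  q2 
   q8   q1  q9 
   q9   q5  q0 
(> = start, * = accepting)

start=q0; accept=q7; q0-a->q1; q0-b->q2; q1-a->q1; q1-b->q3; q2-a->q4; q2-b->q0; q3-a->q5; q3-b->q0; q4-a->q4; q4-b->q6; q5-a->q4; q5-b->q7; q6-a->q8; q6-b->q2; q7-a->q8; q7-b->q2; q8-a->q1; q8-b->q9; q9-a->q5; q9-b->q0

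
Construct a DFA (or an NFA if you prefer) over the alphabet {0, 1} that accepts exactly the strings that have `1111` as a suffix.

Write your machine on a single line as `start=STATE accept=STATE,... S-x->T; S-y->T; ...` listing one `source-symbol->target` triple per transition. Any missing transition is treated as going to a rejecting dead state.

start=q0; accept=q4; q0-0->q0; q0-1->q1; q1-0->q0; q1-1->q2; q2-0->q0; q2-1->q3; q3-0->q0; q3-1->q4; q4-0->q0; q4-1->q4

Remember how much of `1111` the current input suffix matches. State q0 means no match yet; q1 means the last symbol is `1`; q2 means the last 2 symbols are `11`; q3 means the last 3 symbols are `111`; q4 means the last 4 symbols are `1111`. Only q4 accepts. On a mismatch, fall back to the longest proper suffix that is still a prefix of `1111`.
A 5-state machine:
        0   1  
>  q0   q0  q1 
   q1   q0  q2 
   q2   q0  q3 
   q3   q0  q4 
 * q4   q0  q4 
(> = start, * = accepting)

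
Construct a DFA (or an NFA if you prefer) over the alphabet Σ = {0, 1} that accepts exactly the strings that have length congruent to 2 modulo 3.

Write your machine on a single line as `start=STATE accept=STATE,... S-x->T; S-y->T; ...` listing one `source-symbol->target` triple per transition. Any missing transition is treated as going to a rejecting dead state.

Only the length mod 3 matters, so use a 3-cycle: from any state, every input symbol moves to the next state, wrapping S2 back to S0. Mark S2 accepting.
3 states suffice.
        0   1  
>  S0   S1  S1 
   S1   S2  S2 
 * S2   S0  S0 
(> = start, * = accepting)

start=S0; accept=S2; S0-0->S1; S0-1->S1; S1-0->S2; S1-1->S2; S2-0->S0; S2-1->S0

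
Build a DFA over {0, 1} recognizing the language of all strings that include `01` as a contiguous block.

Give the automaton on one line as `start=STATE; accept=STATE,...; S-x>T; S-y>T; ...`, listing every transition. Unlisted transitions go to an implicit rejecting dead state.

start=S0; accept=S2; S0-0>S1; S0-1>S0; S1-0>S1; S1-1>S2; S2-0>S2; S2-1>S2

Track how much of `01` has been matched so far: state S0 is no progress, S2 is the absorbing accept state reached once `01` has occurred. Intermediate states record partial matches; on a mismatch, fall back to the longest reusable overlap.
3 states suffice.
        0   1  
>  S0   S1  S0 
   S1   S1  S2 
 * S2   S2  S2 
(> = start, * = accepting)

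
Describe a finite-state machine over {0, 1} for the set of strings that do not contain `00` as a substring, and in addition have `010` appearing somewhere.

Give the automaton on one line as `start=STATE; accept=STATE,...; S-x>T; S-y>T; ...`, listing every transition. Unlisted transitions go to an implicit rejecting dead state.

Build one automaton per condition and run them in lockstep. The first has 3 states tracking partial matches of the forbidden pattern `00`; the second has 4 states tracking whether and how much of `010` has been seen. A product state is a pair (one from each), accepting exactly when both do.
9 states suffice.
        0   1  
>  S0   S1  S0 
   S1   S2  S3 
   S2   S2  S4 
   S3   S5  S0 
   S4   S6  S7 
 * S5   S6  S8 
   S6   S6  S6 
   S7   S2  S7 
 * S8   S5  S8 
(> = start, * = accepting)

start=S0; accept=S5,S8; S0-0>S1; S0-1>S0; S1-0>S2; S1-1>S3; S2-0>S2; S2-1>S4; S3-0>S5; S3-1>S0; S4-0>S6; S4-1>S7; S5-0>S6; S5-1>S8; S6-0>S6; S6-1>S6; S7-0>S2; S7-1>S7; S8-0>S5; S8-1>S8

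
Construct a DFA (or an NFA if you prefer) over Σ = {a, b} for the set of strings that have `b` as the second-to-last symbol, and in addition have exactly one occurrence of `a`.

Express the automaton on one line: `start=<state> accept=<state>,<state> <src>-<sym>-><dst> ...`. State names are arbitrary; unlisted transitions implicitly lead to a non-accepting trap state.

start=q0 accept=q5,q6 q0-a->q1 q0-b->q2 q1-a->q3 q1-b->q4 q2-a->q5 q2-b->q2 q3-a->q3 q3-b->q3 q4-a->q3 q4-b->q6 q5-a->q3 q5-b->q4 q6-a->q3 q6-b->q6

Run two small machines in parallel and take their product. The first has 7 states tracking the last 2 symbols read; the second has 3 states tracking the count of `a`s, saturating at 2. A product state is a pair (one from each), accepting exactly when both do. After merging equivalent states the machine shrinks.
With 7 states:
        a   b  
>  q0   q1  q2 
   q1   q3  q4 
   q2   q5  q2 
   q3   q3  q3 
   q4   q3  q6 
 * q5   q3  q4 
 * q6   q3  q6 
(> = start, * = accepting)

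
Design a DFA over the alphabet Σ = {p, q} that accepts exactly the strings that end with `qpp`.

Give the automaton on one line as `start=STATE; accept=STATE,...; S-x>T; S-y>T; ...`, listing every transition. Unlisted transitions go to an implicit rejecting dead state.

start=s0; accept=s3; s0-p>s0; s0-q>s1; s1-p>s2; s1-q>s1; s2-p>s3; s2-q>s1; s3-p>s0; s3-q>s1

Remember how much of `qpp` the current input suffix matches. State s0 means no match yet; s1 means the last symbol is `q`; s2 means the last 2 symbols are `qp`; s3 means the last 3 symbols are `qpp`. Only s3 accepts. On a mismatch, fall back to the longest proper suffix that is still a prefix of `qpp`.
4 states suffice.
        p   q  
>  s0   s0  s1 
   s1   s2  s1 
   s2   s3  s1 
 * s3   s0  s1 
(> = start, * = accepting)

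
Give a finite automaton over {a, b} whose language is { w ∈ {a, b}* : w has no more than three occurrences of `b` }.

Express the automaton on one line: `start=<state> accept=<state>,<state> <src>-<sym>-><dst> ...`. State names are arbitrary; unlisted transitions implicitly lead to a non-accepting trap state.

Only the number of `b`s matters, and only up to 4. Make a chain s0 → s1 → s2 → s3 → s4 advanced by each `b` (with s4 absorbing); every other symbol self-loops. The accepting set is {s0, s1, s2, s3}.
A 5-state machine:
        a   b  
>* s0   s0  s1 
 * s1   s1  s2 
 * s2   s2  s3 
 * s3   s3  s4 
   s4   s4  s4 
(> = start, * = accepting)

start=s0 accept=s0,s1,s2,s3 s0-a->s0 s0-b->s1 s1-a->s1 s1-b->s2 s2-a->s2 s2-b->s3 s3-a->s3 s3-b->s4 s4-a->s4 s4-b->s4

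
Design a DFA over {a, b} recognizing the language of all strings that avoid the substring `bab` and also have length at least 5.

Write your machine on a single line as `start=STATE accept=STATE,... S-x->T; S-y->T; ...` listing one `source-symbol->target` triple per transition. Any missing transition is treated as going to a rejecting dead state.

start=q0; accept=q13,q14,q15; q0-a->q1; q0-b->q2; q1-a->q3; q1-b->q4; q2-a->q5; q2-b->q4; q3-a->q6; q3-b->q7; q4-a->q8; q4-b->q7; q5-a->q6; q5-b->q9; q6-a->q10; q6-b->q11; q7-a->q12; q7-b->q11; q8-a->q10; q8-b->q9; q9-a->q9; q9-b->q9; q10-a->q13; q10-b->q14; q11-a->q15; q11-b->q14; q12-a->q13; q12-b->q9; q13-a->q13; q13-b->q14; q14-a->q15; q14-b->q14; q15-a->q13; q15-b->q9

Run two small machines in parallel and take their product. One (4 states) tracks partial matches of the forbidden pattern `bab`; the other (7 states) tracks the input length, saturating at 6. Each combined state is a pair, one component from each; accept when both components accept. Minimizing collapses redundant product states.
          a    b  
>  q0     q1   q2 
   q1     q3   q4 
   q2     q5   q4 
   q3     q6   q7 
   q4     q8   q7 
   q5     q6   q9 
   q6    q10  q11 
   q7    q12  q11 
   q8    q10   q9 
   q9     q9   q9 
   q10   q13  q14 
   q11   q15  q14 
   q12   q13   q9 
 * q13   q13  q14 
 * q14   q15  q14 
 * q15   q13   q9 
(> = start, * = accepting)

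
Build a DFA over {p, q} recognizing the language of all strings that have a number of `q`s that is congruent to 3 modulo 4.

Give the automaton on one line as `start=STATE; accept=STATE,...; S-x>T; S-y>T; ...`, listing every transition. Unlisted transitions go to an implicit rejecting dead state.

Keep the running count of `q`s modulo 4: each `q` advances along the cycle S0 → S1 → S2 → S3 → S0 while other symbols loop. Accept at S3.
With 4 states:
        p   q  
>  S0   S0  S1 
   S1   S1  S2 
   S2   S2  S3 
 * S3   S3  S0 
(> = start, * = accepting)

start=S0; accept=S3; S0-p>S0; S0-q>S1; S1-p>S1; S1-q>S2; S2-p>S2; S2-q>S3; S3-p>S3; S3-q>S0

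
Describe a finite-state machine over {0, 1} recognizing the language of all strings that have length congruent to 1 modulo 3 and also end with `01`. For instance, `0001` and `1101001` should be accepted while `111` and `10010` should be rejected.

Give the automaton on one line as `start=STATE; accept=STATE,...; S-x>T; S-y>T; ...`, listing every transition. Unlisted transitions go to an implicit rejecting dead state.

Handle the two conditions separately and then intersect. The first has 3 states tracking the input length modulo 3; the second has 3 states tracking how much of the suffix `01` has currently been matched. A product state is a pair (one from each), accepting exactly when both do.
A 9-state machine:
        0   1  
>  q0   q1  q2 
   q1   q3  q4 
   q2   q3  q5 
   q3   q6  q7 
   q4   q6  q0 
   q5   q6  q0 
   q6   q1  q8 
   q7   q1  q2 
 * q8   q3  q5 
(> = start, * = accepting)

start=q0; accept=q8; q0-0>q1; q0-1>q2; q1-0>q3; q1-1>q4; q2-0>q3; q2-1>q5; q3-0>q6; q3-1>q7; q4-0>q6; q4-1>q0; q5-0>q6; q5-1>q0; q6-0>q1; q6-1>q8; q7-0>q1; q7-1>q2; q8-0>q3; q8-1>q5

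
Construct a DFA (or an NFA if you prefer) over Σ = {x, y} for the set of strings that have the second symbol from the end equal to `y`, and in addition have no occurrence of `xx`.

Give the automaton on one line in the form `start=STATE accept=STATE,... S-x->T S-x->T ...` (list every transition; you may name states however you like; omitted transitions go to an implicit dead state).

start=A accept=E,F A-x->B A-y->C B-x->D B-y->C C-x->E C-y->F D-x->D D-y->D E-x->D E-y->C F-x->E F-y->F

Build one automaton per condition and run them in lockstep. One (7 states) tracks the last 2 symbols read; the other (3 states) tracks partial matches of the forbidden pattern `xx`. Each combined state is a pair, one component from each; accept when both components accept. Equivalent product states are then merged.
6 states suffice.
       x  y 
>  A   B  C 
   B   D  C 
   C   E  F 
   D   D  D 
 * E   D  C 
 * F   E  F 
(> = start, * = accepting)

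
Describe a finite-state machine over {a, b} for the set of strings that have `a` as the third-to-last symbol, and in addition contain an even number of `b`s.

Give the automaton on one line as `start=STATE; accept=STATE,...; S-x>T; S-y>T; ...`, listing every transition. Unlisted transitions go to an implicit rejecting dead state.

start=q0; accept=q6,q7,q10,q11; q0-a>q1; q0-b>q2; q1-a>q3; q1-b>q4; q2-a>q5; q2-b>q0; q3-a>q6; q3-b>q4; q4-a>q5; q4-b>q7; q5-a>q8; q5-b>q9; q6-a>q6; q6-b>q4; q7-a>q1; q7-b>q2; q8-a>q8; q8-b>q10; q9-a>q11; q9-b>q2; q10-a>q11; q10-b>q2; q11-a>q3; q11-b>q4

Build one automaton per condition and run them in lockstep. The first has 15 states tracking the last 3 symbols read; the second has 2 states tracking the count of `b`s modulo 2. A product state is a pair (one from each), accepting exactly when both do. After merging equivalent states the machine shrinks.
With 12 states:
          a    b  
>  q0     q1   q2 
   q1     q3   q4 
   q2     q5   q0 
   q3     q6   q4 
   q4     q5   q7 
   q5     q8   q9 
 * q6     q6   q4 
 * q7     q1   q2 
   q8     q8  q10 
   q9    q11   q2 
 * q10   q11   q2 
 * q11    q3   q4 
(> = start, * = accepting)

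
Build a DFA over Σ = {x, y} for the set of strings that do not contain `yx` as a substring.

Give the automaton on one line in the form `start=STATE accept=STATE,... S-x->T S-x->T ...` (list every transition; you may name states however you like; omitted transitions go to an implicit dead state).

start=q0 accept=q0,q1 q0-x->q0 q0-y->q1 q1-x->q2 q1-y->q1 q2-x->q2 q2-y->q2

Track partial matches of the forbidden pattern `yx`. State q2 is a dead state reached once `yx` has occurred; every other state accepts. q0 means no part of `yx` is currently matched.
3 states suffice.
        x   y  
>* q0   q0  q1 
 * q1   q2  q1 
   q2   q2  q2 
(> = start, * = accepting)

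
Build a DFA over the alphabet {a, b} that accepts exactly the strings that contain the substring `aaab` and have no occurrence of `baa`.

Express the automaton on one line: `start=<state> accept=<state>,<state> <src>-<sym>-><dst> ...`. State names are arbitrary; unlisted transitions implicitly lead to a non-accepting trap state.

start=S0 accept=S5,S6 S0-a->S1 S0-b->S2 S1-a->S3 S1-b->S2 S2-a->S2 S2-b->S2 S3-a->S4 S3-b->S2 S4-a->S4 S4-b->S5 S5-a->S6 S5-b->S5 S6-a->S2 S6-b->S5

Build one automaton per condition and run them in lockstep. One (5 states) tracks whether and how much of `aaab` has been seen; the other (4 states) tracks partial matches of the forbidden pattern `baa`. Each combined state is a pair, one component from each; accept when both components accept. Equivalent product states are then merged.
        a   b  
>  S0   S1  S2 
   S1   S3  S2 
   S2   S2  S2 
   S3   S4  S2 
   S4   S4  S5 
 * S5   S6  S5 
 * S6   S2  S5 
(> = start, * = accepting)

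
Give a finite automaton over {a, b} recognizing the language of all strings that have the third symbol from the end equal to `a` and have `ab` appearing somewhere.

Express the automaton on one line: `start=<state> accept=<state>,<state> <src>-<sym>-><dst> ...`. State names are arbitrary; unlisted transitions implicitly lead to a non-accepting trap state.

Handle the two conditions separately and then intersect. The first has 15 states tracking the last 3 symbols read; the second has 3 states tracking whether and how much of `ab` has been seen. A product state is a pair (one from each), accepting exactly when both do.
19 states suffice.
          a    b  
>  q0     q1   q2 
   q1     q3   q4 
   q2     q5   q6 
   q3     q7   q8 
   q4     q9  q10 
   q5    q11  q12 
   q6    q13  q14 
   q7     q7   q8 
 * q8     q9  q10 
 * q9    q15  q12 
 * q10   q16  q17 
   q11    q7   q8 
   q12    q9  q10 
   q13   q11  q12 
   q14   q13  q14 
   q15   q18   q8 
   q16   q15  q12 
   q17   q16  q17 
 * q18   q18   q8 
(> = start, * = accepting)

start=q0 accept=q8,q9,q10,q18 q0-a->q1 q0-b->q2 q1-a->q3 q1-b->q4 q2-a->q5 q2-b->q6 q3-a->q7 q3-b->q8 q4-a->q9 q4-b->q10 q5-a->q11 q5-b->q12 q6-a->q13 q6-b->q14 q7-a->q7 q7-b->q8 q8-a->q9 q8-b->q10 q9-a->q15 q9-b->q12 q10-a->q16 q10-b->q17 q11-a->q7 q11-b->q8 q12-a->q9 q12-b->q10 q13-a->q11 q13-b->q12 q14-a->q13 q14-b->q14 q15-a->q18 q15-b->q8 q16-a->q15 q16-b->q12 q17-a->q16 q17-b->q17 q18-a->q18 q18-b->q8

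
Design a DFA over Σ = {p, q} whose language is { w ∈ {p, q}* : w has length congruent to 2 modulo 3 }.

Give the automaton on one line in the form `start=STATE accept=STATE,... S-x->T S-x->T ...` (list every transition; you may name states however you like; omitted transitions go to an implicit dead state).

Count input length modulo 3: every symbol advances one step around the cycle s0 → s1 → s2 → s0. Accept at s2.
With 3 states:
        p   q  
>  s0   s1  s1 
   s1   s2  s2 
 * s2   s0  s0 
(> = start, * = accepting)

start=s0 accept=s2 s0-p->s1 s0-q->s1 s1-p->s2 s1-q->s2 s2-p->s0 s2-q->s0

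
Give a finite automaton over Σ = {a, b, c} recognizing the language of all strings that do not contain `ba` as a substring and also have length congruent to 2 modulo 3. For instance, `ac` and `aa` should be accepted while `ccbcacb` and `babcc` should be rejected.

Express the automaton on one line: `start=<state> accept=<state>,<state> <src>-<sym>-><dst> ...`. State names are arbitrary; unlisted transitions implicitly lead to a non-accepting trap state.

Handle the two conditions separately and then intersect. One (3 states) tracks partial matches of the forbidden pattern `ba`; the other (3 states) tracks the input length modulo 3. Each combined state is a pair, one component from each; accept when both components accept. Equivalent product states are then merged.
A 7-state machine:
        a   b   c  
>  q0   q1  q2  q1 
   q1   q3  q4  q3 
   q2   q5  q4  q3 
 * q3   q0  q6  q0 
 * q4   q5  q6  q0 
   q5   q5  q5  q5 
   q6   q5  q2  q1 
(> = start, * = accepting)

start=q0 accept=q3,q4 q0-a->q1 q0-b->q2 q0-c->q1 q1-a->q3 q1-b->q4 q1-c->q3 q2-a->q5 q2-b->q4 q2-c->q3 q3-a->q0 q3-b->q6 q3-c->q0 q4-a->q5 q4-b->q6 q4-c->q0 q5-a->q5 q5-b->q5 q5-c->q5 q6-a->q5 q6-b->q2 q6-c->q1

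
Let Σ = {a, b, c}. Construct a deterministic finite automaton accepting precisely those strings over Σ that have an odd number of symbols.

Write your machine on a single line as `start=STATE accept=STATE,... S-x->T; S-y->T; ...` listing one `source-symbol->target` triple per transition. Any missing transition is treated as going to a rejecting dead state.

Count input length modulo 2: every symbol advances one step around the cycle s0 → s1 → s0. Accept at s1.
With 2 states:
        a   b   c  
>  s0   s1  s1  s1 
 * s1   s0  s0  s0 
(> = start, * = accepting)

start=s0; accept=s1; s0-a->s1; s0-b->s1; s0-c->s1; s1-a->s0; s1-b->s0; s1-c->s0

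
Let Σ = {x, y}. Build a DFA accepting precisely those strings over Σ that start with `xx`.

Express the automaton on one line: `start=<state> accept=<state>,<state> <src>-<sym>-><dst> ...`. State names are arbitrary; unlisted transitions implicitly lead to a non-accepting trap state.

start=q0 accept=q2 q0-x->q1 q0-y->q3 q1-x->q2 q1-y->q3 q2-x->q2 q2-y->q2 q3-x->q3 q3-y->q3

Check the first 2 symbols one by one: q0 through q1 record how many have matched `xx` so far; any wrong symbol goes to the dead state q3. After all 2 match we enter the accepting sink q2.
4 states suffice.
        x   y  
>  q0   q1  q3 
   q1   q2  q3 
 * q2   q2  q2 
   q3   q3  q3 
(> = start, * = accepting)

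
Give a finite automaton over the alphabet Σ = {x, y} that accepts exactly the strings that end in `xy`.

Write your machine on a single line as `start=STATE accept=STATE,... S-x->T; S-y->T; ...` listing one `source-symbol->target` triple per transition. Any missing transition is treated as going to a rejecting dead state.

Let each state record the length of the longest suffix of the input read so far that is also a prefix of `xy`. q1 means the last symbol is `x`; q2 means the last 2 symbols are `xy`. Accept only at q2, where the string currently ends in `xy`.
A 3-state machine:
        x   y  
>  q0   q1  q0 
   q1   q1  q2 
 * q2   q1  q0 
(> = start, * = accepting)

start=q0; accept=q2; q0-x->q1; q0-y->q0; q1-x->q1; q1-y->q2; q2-x->q1; q2-y->q0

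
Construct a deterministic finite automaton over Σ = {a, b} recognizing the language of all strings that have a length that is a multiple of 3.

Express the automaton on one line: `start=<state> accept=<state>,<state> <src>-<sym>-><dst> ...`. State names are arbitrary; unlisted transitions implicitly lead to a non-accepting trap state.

start=s0 accept=s0 s0-a->s1 s0-b->s1 s1-a->s2 s1-b->s2 s2-a->s0 s2-b->s0

Count input length modulo 3: every symbol advances one step around the cycle s0 → s1 → s2 → s0. Accept at s0.
With 3 states:
        a   b  
>* s0   s1  s1 
   s1   s2  s2 
   s2   s0  s0 
(> = start, * = accepting)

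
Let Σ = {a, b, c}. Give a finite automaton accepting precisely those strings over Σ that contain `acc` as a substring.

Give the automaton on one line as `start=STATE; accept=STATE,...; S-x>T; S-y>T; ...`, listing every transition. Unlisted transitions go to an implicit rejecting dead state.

Track how much of `acc` has been matched so far: state q0 is no progress, q3 is the absorbing accept state reached once `acc` has occurred. Intermediate states record partial matches; on a mismatch, fall back to the longest reusable overlap.
A 4-state machine:
        a   b   c  
>  q0   q1  q0  q0 
   q1   q1  q0  q2 
   q2   q1  q0  q3 
 * q3   q3  q3  q3 
(> = start, * = accepting)

start=q0; accept=q3; q0-a>q1; q0-b>q0; q0-c>q0; q1-a>q1; q1-b>q0; q1-c>q2; q2-a>q1; q2-b>q0; q2-c>q3; q3-a>q3; q3-b>q3; q3-c>q3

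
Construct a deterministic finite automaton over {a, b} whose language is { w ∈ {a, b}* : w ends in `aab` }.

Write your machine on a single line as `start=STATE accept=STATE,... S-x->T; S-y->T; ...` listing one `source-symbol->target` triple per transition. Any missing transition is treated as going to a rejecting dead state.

start=q0; accept=q3; q0-a->q1; q0-b->q0; q1-a->q2; q1-b->q0; q2-a->q2; q2-b->q3; q3-a->q1; q3-b->q0

Remember how much of `aab` the current input suffix matches. State q0 means no match yet; q1 means the last symbol is `a`; q2 means the last 2 symbols are `aa`; q3 means the last 3 symbols are `aab`. Only q3 accepts. On a mismatch, fall back to the longest proper suffix that is still a prefix of `aab`.
A 4-state machine:
        a   b  
>  q0   q1  q0 
   q1   q2  q0 
   q2   q2  q3 
 * q3   q1  q0 
(> = start, * = accepting)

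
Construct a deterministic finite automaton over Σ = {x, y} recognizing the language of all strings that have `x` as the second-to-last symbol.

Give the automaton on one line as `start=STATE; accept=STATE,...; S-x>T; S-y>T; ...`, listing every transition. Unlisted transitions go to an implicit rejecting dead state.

start=s0; accept=s3,s4; s0-x>s1; s0-y>s2; s1-x>s3; s1-y>s4; s2-x>s5; s2-y>s6; s3-x>s3; s3-y>s4; s4-x>s5; s4-y>s6; s5-x>s3; s5-y>s4; s6-x>s5; s6-y>s6

A DFA must remember the last 2 symbols (since which symbol is second-to-last isn't known until the input ends). Use one state per possible window of the last ≤2 symbols; accept from those whose window starts with `x`.
A 7-state machine:
        x   y  
>  s0   s1  s2 
   s1   s3  s4 
   s2   s5  s6 
 * s3   s3  s4 
 * s4   s5  s6 
   s5   s3  s4 
   s6   s5  s6 
(> = start, * = accepting)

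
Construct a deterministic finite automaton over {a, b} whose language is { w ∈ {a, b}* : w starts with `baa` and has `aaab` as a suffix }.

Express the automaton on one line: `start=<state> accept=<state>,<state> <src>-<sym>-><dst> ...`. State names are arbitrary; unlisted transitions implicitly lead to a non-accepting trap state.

Run two small machines in parallel and take their product. One (5 states) tracks whether the input so far still matches the prefix `baa`; the other (5 states) tracks how much of the suffix `aaab` has currently been matched. Each combined state is a pair, one component from each; accept when both components accept. Equivalent product states are then merged.
A 9-state machine:
        a   b  
>  s0   s1  s2 
   s1   s1  s1 
   s2   s3  s1 
   s3   s4  s1 
   s4   s5  s6 
   s5   s5  s7 
   s6   s8  s6 
 * s7   s8  s6 
   s8   s4  s6 
(> = start, * = accepting)

start=s0 accept=s7 s0-a->s1 s0-b->s2 s1-a->s1 s1-b->s1 s2-a->s3 s2-b->s1 s3-a->s4 s3-b->s1 s4-a->s5 s4-b->s6 s5-a->s5 s5-b->s7 s6-a->s8 s6-b->s6 s7-a->s8 s7-b->s6 s8-a->s4 s8-b->s6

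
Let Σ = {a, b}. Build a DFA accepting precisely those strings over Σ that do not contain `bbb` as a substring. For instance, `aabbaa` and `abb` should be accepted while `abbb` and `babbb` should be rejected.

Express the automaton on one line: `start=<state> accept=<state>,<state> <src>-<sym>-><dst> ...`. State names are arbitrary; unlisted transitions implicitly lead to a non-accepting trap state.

start=S0 accept=S0,S1,S2 S0-a->S0 S0-b->S1 S1-a->S0 S1-b->S2 S2-a->S0 S2-b->S3 S3-a->S3 S3-b->S3

This is the complement of 'contains `bbb`'. Use the same substring-matching states — S0 through S3 holding how much of `bbb` has just been matched — but flip the accepting set: everything except the trap S3 accepts.
        a   b  
>* S0   S0  S1 
 * S1   S0  S2 
 * S2   S0  S3 
   S3   S3  S3 
(> = start, * = accepting)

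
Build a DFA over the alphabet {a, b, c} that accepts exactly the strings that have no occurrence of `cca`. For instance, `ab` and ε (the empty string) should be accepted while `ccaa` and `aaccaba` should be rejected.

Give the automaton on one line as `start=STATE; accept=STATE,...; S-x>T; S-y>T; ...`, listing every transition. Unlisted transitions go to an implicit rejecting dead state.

start=q0; accept=q0,q1,q2; q0-a>q0; q0-b>q0; q0-c>q1; q1-a>q0; q1-b>q0; q1-c>q2; q2-a>q3; q2-b>q0; q2-c>q2; q3-a>q3; q3-b>q3; q3-c>q3

This is the complement of 'contains `cca`'. Use the same substring-matching states — q0 through q3 holding how much of `cca` has just been matched — but flip the accepting set: everything except the trap q3 accepts.
A 4-state machine:
        a   b   c  
>* q0   q0  q0  q1 
 * q1   q0  q0  q2 
 * q2   q3  q0  q2 
   q3   q3  q3  q3 
(> = start, * = accepting)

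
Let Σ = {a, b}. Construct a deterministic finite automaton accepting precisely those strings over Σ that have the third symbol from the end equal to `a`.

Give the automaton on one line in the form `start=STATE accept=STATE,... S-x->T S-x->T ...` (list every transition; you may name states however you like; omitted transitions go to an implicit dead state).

Because acceptance depends on a position counted from the end, the machine has to buffer the most recent 3 symbols. Make each state the string of the last up-to-3 symbols read; on input `x` shift the window left and append `x`. Accept when the buffered window has length 3 and begins with `a`.
With 15 states:
          a    b  
>  s0     s1   s2 
   s1     s3   s4 
   s2     s5   s6 
   s3     s7   s8 
   s4     s9  s10 
   s5    s11  s12 
   s6    s13  s14 
 * s7     s7   s8 
 * s8     s9  s10 
 * s9    s11  s12 
 * s10   s13  s14 
   s11    s7   s8 
   s12    s9  s10 
   s13   s11  s12 
   s14   s13  s14 
(> = start, * = accepting)

start=s0 accept=s7,s8,s9,s10 s0-a->s1 s0-b->s2 s1-a->s3 s1-b->s4 s2-a->s5 s2-b->s6 s3-a->s7 s3-b->s8 s4-a->s9 s4-b->s10 s5-a->s11 s5-b->s12 s6-a->s13 s6-b->s14 s7-a->s7 s7-b->s8 s8-a->s9 s8-b->s10 s9-a->s11 s9-b->s12 s10-a->s13 s10-b->s14 s11-a->s7 s11-b->s8 s12-a->s9 s12-b->s10 s13-a->s11 s13-b->s12 s14-a->s13 s14-b->s14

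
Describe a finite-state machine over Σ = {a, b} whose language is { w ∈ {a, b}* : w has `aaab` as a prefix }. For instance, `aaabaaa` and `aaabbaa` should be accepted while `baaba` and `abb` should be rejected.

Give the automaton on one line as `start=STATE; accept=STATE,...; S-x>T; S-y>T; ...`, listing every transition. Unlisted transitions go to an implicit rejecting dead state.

Check the first 4 symbols one by one: q0 through q3 record how many have matched `aaab` so far; any wrong symbol goes to the dead state q5. After all 4 match we enter the accepting sink q4.
With 6 states:
        a   b  
>  q0   q1  q5 
   q1   q2  q5 
   q2   q3  q5 
   q3   q5  q4 
 * q4   q4  q4 
   q5   q5  q5 
(> = start, * = accepting)

start=q0; accept=q4; q0-a>q1; q0-b>q5; q1-a>q2; q1-b>q5; q2-a>q3; q2-b>q5; q3-a>q5; q3-b>q4; q4-a>q4; q4-b>q4; q5-a>q5; q5-b>q5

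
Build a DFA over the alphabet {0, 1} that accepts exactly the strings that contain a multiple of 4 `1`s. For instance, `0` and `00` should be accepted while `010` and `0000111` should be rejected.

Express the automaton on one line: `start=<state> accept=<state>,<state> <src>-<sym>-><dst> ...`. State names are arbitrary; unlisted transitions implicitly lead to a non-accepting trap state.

start=S0 accept=S0 S0-0->S0 S0-1->S1 S1-0->S1 S1-1->S2 S2-0->S2 S2-1->S3 S3-0->S3 S3-1->S0

The only thing that matters is how many `1`s have appeared, reduced mod 4. Use one state per residue: S0 for 0, …, S3 for 3. Reading `1` moves to the next residue; anything else stays put. S0 is accepting.
        0   1  
>* S0   S0  S1 
   S1   S1  S2 
   S2   S2  S3 
   S3   S3  S0 
(> = start, * = accepting)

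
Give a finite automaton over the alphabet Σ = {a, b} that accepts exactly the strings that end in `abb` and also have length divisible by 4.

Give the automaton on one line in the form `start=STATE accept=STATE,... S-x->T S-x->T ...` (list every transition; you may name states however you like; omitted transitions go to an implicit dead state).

Run two small machines in parallel and take their product. One (4 states) tracks how much of the suffix `abb` has currently been matched; the other (4 states) tracks the input length modulo 4. Each combined state is a pair, one component from each; accept when both components accept.
          a    b  
>  q0     q1   q2 
   q1     q3   q4 
   q2     q3   q5 
   q3     q6   q7 
   q4     q6   q8 
   q5     q6   q9 
   q6    q10  q11 
   q7    q10  q12 
   q8    q10   q0 
   q9    q10   q0 
   q10    q1  q13 
   q11    q1  q14 
 * q12    q1   q2 
   q13    q3  q15 
   q14    q3   q5 
   q15    q6   q9 
(> = start, * = accepting)

start=q0 accept=q12 q0-a->q1 q0-b->q2 q1-a->q3 q1-b->q4 q2-a->q3 q2-b->q5 q3-a->q6 q3-b->q7 q4-a->q6 q4-b->q8 q5-a->q6 q5-b->q9 q6-a->q10 q6-b->q11 q7-a->q10 q7-b->q12 q8-a->q10 q8-b->q0 q9-a->q10 q9-b->q0 q10-a->q1 q10-b->q13 q11-a->q1 q11-b->q14 q12-a->q1 q12-b->q2 q13-a->q3 q13-b->q15 q14-a->q3 q14-b->q5 q15-a->q6 q15-b->q9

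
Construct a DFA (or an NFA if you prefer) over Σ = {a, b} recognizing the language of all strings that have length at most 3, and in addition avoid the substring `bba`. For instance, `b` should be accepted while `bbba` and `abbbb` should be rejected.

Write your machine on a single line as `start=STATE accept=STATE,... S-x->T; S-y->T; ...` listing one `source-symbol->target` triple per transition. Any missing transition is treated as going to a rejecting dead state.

start=q0; accept=q0,q1,q2,q3,q4,q5; q0-a->q1; q0-b->q2; q1-a->q3; q1-b->q3; q2-a->q3; q2-b->q4; q3-a->q5; q3-b->q5; q4-a->q6; q4-b->q5; q5-a->q6; q5-b->q6; q6-a->q6; q6-b->q6

Handle the two conditions separately and then intersect. The first has 5 states tracking the input length, saturating at 4; the second has 4 states tracking partial matches of the forbidden pattern `bba`. A product state is a pair (one from each), accepting exactly when both do. After merging equivalent states the machine shrinks.
7 states suffice.
        a   b  
>* q0   q1  q2 
 * q1   q3  q3 
 * q2   q3  q4 
 * q3   q5  q5 
 * q4   q6  q5 
 * q5   q6  q6 
   q6   q6  q6 
(> = start, * = accepting)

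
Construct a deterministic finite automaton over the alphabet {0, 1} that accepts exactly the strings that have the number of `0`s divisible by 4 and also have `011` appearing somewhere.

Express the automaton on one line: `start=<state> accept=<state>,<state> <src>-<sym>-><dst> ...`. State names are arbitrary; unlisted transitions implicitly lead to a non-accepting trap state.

Run two small machines in parallel and take their product. The first has 4 states tracking the count of `0`s modulo 4; the second has 4 states tracking whether and how much of `011` has been seen. A product state is a pair (one from each), accepting exactly when both do.
A 13-state machine:
          0    1  
>  S0     S1   S0 
   S1     S2   S3 
   S2     S4   S5 
   S3     S2   S6 
   S4     S7   S8 
   S5     S4   S9 
   S6     S9   S6 
   S7     S1  S10 
   S8     S7  S11 
   S9    S11   S9 
   S10    S1  S12 
   S11   S12  S11 
 * S12    S6  S12 
(> = start, * = accepting)

start=S0 accept=S12 S0-0->S1 S0-1->S0 S1-0->S2 S1-1->S3 S2-0->S4 S2-1->S5 S3-0->S2 S3-1->S6 S4-0->S7 S4-1->S8 S5-0->S4 S5-1->S9 S6-0->S9 S6-1->S6 S7-0->S1 S7-1->S10 S8-0->S7 S8-1->S11 S9-0->S11 S9-1->S9 S10-0->S1 S10-1->S12 S11-0->S12 S11-1->S11 S12-0->S6 S12-1->S12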